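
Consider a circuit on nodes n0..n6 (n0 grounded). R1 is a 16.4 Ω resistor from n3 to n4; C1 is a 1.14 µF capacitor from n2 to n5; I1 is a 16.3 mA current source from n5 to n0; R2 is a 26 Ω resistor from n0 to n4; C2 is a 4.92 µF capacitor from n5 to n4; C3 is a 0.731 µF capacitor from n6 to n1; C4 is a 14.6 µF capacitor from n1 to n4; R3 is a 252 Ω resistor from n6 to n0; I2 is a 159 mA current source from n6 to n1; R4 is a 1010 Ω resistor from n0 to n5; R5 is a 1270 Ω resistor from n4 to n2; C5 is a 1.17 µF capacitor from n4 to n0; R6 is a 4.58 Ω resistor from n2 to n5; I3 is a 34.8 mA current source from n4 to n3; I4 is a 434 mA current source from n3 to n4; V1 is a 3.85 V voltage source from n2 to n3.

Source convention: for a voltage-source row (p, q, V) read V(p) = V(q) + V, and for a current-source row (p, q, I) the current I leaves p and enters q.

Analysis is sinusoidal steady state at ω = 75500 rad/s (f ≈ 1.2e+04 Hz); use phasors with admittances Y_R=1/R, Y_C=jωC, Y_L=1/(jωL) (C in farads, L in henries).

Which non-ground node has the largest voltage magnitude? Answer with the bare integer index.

3

Element admittances at ω=75500 rad/s:
  Y(R1) = 0.06098+0.000j S between n3,n4
  Y(C1) = 0.000+0.08607j S between n2,n5
  I1: injects 0.0163 A into n0 (from n5)
  Y(R2) = 0.03846+0.000j S between n0,n4
  Y(C2) = 0.000+0.3715j S between n5,n4
  Y(C3) = 0.000+0.05519j S between n6,n1
  Y(C4) = 0.000+1.102j S between n1,n4
  Y(R3) = 0.003968+0.000j S between n6,n0
  I2: injects 0.159 A into n1 (from n6)
  Y(R4) = 0.0009901+0.000j S between n0,n5
  Y(R5) = 0.0007874+0.000j S between n4,n2
  Y(C5) = 0.000+0.08833j S between n4,n0
  Y(R6) = 0.2183+0.000j S between n2,n5
  I3: injects 0.0348 A into n3 (from n4)
  I4: injects 0.434 A into n4 (from n3)
  V1: constraint V(n2)−V(n3) = 3.85
Assemble and solve the 7×7 MNA system:
  V(n1)=-0.1859+0.08605j  V(n2)=-0.7982+0.5528j  V(n3)=-4.648+0.5528j  V(n4)=-0.1754+0.08748j  V(n5)=-0.2540+0.4698j  V(n6)=-0.3972+2.938j
  i(V1)=0.1265+0.02837j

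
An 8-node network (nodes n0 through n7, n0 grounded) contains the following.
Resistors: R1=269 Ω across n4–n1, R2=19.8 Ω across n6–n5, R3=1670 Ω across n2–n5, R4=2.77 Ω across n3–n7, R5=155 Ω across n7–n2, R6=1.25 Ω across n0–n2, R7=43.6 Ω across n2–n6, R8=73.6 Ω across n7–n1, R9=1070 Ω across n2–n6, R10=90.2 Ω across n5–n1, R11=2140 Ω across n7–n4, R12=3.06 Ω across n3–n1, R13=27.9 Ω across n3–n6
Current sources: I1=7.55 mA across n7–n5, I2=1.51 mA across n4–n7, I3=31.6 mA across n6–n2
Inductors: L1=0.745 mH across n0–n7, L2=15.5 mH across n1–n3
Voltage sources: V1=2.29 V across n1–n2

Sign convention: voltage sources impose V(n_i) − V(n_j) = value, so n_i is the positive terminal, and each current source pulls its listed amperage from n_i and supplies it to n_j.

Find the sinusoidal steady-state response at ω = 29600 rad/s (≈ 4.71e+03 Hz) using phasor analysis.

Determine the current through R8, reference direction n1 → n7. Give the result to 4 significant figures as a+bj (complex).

0.004676-0.005982j A

Element admittances at ω=29600 rad/s:
  Y(R1) = 0.003717+0.000j S between n4,n1
  I1: injects 0.00755 A into n5 (from n7)
  I2: injects 0.00151 A into n7 (from n4)
  Y(R2) = 0.05051+0.000j S between n6,n5
  Y(R3) = 0.0005988+0.000j S between n2,n5
  Y(R4) = 0.3610+0.000j S between n3,n7
  Y(R5) = 0.006452+0.000j S between n7,n2
  Y(R6) = 0.8000+0.000j S between n0,n2
  Y(R7) = 0.02294+0.000j S between n2,n6
  Y(L1) = 0.000-0.04535j S between n0,n7
  Y(R8) = 0.01359+0.000j S between n7,n1
  I3: injects 0.0316 A into n2 (from n6)
  Y(R9) = 0.0009346+0.000j S between n2,n6
  Y(L2) = 0.000-0.002180j S between n1,n3
  Y(R10) = 0.01109+0.000j S between n5,n1
  Y(R11) = 0.0004673+0.000j S between n7,n4
  Y(R12) = 0.3268+0.000j S between n3,n1
  Y(R13) = 0.03584+0.000j S between n3,n6
  V1: constraint V(n1)−V(n2) = 2.29
Assemble and solve the 8×8 MNA system:
  V(n1)=2.259+0.1085j  V(n2)=-0.03111+0.1085j  V(n3)=2.022+0.3332j  V(n4)=1.860+0.1577j  V(n5)=1.305+0.2030j  V(n6)=0.9623+0.2249j  V(n7)=1.915+0.5488j
  i(V1)=-0.09355+0.08115j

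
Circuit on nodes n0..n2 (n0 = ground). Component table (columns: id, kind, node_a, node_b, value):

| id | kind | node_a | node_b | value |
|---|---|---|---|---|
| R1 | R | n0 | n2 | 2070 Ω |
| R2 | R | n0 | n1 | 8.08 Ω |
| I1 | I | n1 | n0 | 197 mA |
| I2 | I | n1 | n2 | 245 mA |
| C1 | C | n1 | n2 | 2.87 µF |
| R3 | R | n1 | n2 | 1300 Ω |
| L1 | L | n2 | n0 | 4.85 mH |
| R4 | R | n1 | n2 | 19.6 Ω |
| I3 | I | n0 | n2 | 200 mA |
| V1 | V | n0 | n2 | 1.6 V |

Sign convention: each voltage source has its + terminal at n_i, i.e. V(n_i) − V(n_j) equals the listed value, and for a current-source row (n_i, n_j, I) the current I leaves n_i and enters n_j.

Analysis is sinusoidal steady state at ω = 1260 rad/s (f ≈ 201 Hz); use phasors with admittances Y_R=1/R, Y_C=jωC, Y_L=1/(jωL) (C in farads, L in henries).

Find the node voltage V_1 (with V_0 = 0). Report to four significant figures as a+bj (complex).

-2.989+0.02862j V

Apply KCL at each of the 2 non-ground nodes and solve the resulting linear system.
Node n1: branches {R2, I1, I2, C1, R3, R4} → V_1 = -2.989+0.02862j
Node n2: branches {R1, I2, C1, R3, L1, R4, I3, V1} → V_2 = -1.600+0.000j
Source currents: i(V1)=-0.3737+0.2654j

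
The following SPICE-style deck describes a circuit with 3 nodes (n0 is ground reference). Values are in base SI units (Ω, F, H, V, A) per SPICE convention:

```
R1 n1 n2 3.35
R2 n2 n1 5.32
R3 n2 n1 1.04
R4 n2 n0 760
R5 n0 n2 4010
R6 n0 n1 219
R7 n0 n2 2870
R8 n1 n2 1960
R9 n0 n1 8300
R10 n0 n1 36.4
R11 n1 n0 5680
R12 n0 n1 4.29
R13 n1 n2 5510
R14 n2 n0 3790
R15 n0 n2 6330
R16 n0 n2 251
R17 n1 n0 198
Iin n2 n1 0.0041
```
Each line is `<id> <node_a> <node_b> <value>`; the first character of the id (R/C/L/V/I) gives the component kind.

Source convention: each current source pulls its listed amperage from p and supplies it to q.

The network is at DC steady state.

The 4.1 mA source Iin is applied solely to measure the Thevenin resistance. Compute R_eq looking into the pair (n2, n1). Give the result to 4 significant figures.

R_eq = 0.6873 Ω

MNA unknowns: 2 node voltages V₁..V_2
R1: Y=0.2985 on G[1,2]
R2: Y=0.1880 on G[2,1]
R3: Y=0.9615 on G[2,1]
R4: Y=0.001316 on G[2,0]
R5: Y=0.0002494 on G[0,2]
R6: Y=0.004566 on G[0,1]
R7: Y=0.0003484 on G[0,2]
R8: Y=0.0005102 on G[1,2]
R9: Y=0.0001205 on G[0,1]
R10: Y=0.02747 on G[0,1]
R11: Y=0.0001761 on G[1,0]
R12: Y=0.2331 on G[0,1]
R13: Y=0.0001815 on G[1,2]
R14: Y=0.0002639 on G[2,0]
R15: Y=0.0001580 on G[0,2]
R16: Y=0.003984 on G[0,2]
R17: Y=0.005051 on G[1,0]
Iin: z[2]−=0.0041, z[1]+=0.0041
solve → V1=6.434e-05, V2=-0.002754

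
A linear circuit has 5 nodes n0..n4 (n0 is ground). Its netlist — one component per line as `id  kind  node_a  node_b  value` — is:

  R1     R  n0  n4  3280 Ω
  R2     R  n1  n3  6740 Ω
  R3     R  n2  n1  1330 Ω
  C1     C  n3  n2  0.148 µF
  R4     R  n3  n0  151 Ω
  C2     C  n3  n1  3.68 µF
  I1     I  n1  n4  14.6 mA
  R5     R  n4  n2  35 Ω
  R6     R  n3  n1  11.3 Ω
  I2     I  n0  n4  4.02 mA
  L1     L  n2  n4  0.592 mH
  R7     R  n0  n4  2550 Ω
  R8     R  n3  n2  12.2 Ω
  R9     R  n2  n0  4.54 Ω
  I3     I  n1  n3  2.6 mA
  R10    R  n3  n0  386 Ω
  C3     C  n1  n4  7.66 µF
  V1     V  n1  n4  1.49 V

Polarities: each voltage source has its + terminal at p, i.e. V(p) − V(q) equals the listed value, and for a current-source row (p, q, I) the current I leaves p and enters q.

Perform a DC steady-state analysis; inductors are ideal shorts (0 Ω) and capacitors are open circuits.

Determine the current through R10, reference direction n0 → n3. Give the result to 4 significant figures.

-0.001909 A

Element admittances at DC:
  Y(R1) = 0.0003049 S between n0,n4
  Y(R2) = 0.0001484 S between n1,n3
  Y(R3) = 0.0007519 S between n2,n1
  Y(C1) = 0.000 S between n3,n2
  Y(R4) = 0.006623 S between n3,n0
  Y(C2) = 0.000 S between n3,n1
  I1: injects 0.0146 A into n4 (from n1)
  Y(R5) = 0.02857 S between n4,n2
  Y(R6) = 0.08850 S between n3,n1
  I2: injects 0.00402 A into n4 (from n0)
  L1: short n2↔n4 (DC inductor)
  Y(R7) = 0.0003922 S between n0,n4
  Y(R8) = 0.08197 S between n3,n2
  Y(R9) = 0.2203 S between n2,n0
  I3: injects 0.0026 A into n3 (from n1)
  Y(R10) = 0.002591 S between n3,n0
  Y(C3) = 0.000 S between n1,n4
  V1: constraint V(n1)−V(n4) = 1.49
Assemble and solve the 6×6 MNA system:
  V(n1)=1.477  V(n2)=-0.01254  V(n3)=0.7371  V(n4)=-0.01254
  i(L1)=0.06532  i(V1)=-0.08395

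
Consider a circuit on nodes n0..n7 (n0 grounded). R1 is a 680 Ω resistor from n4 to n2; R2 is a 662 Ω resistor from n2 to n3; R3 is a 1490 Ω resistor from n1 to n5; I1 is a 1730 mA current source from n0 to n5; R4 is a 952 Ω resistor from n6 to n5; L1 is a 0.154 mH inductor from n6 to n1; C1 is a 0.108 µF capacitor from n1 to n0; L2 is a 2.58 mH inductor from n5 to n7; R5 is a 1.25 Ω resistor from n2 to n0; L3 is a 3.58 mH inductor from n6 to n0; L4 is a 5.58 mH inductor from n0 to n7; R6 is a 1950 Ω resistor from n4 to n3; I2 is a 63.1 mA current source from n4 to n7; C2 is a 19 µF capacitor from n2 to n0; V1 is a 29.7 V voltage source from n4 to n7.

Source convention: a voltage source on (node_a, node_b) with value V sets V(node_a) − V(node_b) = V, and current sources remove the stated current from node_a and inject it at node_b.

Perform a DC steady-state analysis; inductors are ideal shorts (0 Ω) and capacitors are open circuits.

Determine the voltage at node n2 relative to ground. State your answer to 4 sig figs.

0.06865 V

Apply KCL at each of the 7 non-ground nodes and solve the resulting linear system.
Node n1: branches {R3, L1, C1} → V_1 = 0.000
Node n2: branches {R1, R2, R5, C2} → V_2 = 0.06865
Node n3: branches {R2, R6} → V_3 = 7.579
Node n4: branches {R1, R6, I2, V1} → V_4 = 29.70
Node n5: branches {R3, I1, R4, L2} → V_5 = 0.000
Node n6: branches {R4, L1, L3} → V_6 = 0.000
Node n7: branches {L2, L4, I2, V1} → V_7 = 0.000
Source currents: i(L1)=0.000, i(L2)=1.730, i(L3)=0.000, i(L4)=-1.675, i(V1)=-0.1180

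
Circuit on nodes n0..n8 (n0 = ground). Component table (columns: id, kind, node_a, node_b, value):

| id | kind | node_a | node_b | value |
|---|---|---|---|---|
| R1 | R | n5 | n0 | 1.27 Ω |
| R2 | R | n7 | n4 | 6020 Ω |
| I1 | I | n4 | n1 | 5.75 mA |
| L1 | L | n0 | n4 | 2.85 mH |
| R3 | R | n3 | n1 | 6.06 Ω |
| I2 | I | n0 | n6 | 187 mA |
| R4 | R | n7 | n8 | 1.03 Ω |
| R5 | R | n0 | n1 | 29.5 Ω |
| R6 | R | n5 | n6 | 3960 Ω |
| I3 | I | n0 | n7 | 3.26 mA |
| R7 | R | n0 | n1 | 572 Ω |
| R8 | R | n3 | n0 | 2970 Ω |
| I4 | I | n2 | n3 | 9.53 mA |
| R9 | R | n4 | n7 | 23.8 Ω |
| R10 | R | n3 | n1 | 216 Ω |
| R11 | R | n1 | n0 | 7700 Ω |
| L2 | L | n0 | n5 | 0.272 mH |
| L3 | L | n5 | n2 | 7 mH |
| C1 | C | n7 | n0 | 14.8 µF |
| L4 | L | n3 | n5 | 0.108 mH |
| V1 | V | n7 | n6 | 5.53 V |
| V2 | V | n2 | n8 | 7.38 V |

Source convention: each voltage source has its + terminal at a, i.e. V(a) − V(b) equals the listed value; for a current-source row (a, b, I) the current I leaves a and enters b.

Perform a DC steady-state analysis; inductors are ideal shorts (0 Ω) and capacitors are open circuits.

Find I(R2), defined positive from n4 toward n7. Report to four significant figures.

0.001143 A

MNA unknowns: 8 node voltages V₁..V_8 plus 6 source currents (L1, L2, L3, L4, V1, V2)
R1: Y=0.7874 on G[5,0]
R2: Y=0.0001661 on G[7,4]
I1: z[4]−=0.00575, z[1]+=0.00575
L1: row V0−V4=0, i_L1 at 0,4
R3: Y=0.1650 on G[3,1]
I2: z[0]−=0.187, z[6]+=0.187
R4: Y=0.9709 on G[7,8]
R5: Y=0.03390 on G[0,1]
R6: Y=0.0002525 on G[5,6]
I3: z[0]−=0.00326, z[7]+=0.00326
R7: Y=0.001748 on G[0,1]
R8: Y=0.0003367 on G[3,0]
I4: z[2]−=0.00953, z[3]+=0.00953
R9: Y=0.04202 on G[4,7]
R10: Y=0.004630 on G[3,1]
R11: Y=0.0001299 on G[1,0]
L2: row V0−V5=0, i_L2 at 0,5
L3: row V5−V2=0, i_L3 at 5,2
C1: Y=0.000 on G[7,0]
L4: row V3−V5=0, i_L4 at 3,5
V1: row V7−V6=5.53, i_V1 at 7,6
V2: row V2−V8=7.38, i_V2 at 2,8
solve → V1=0.02799, V2=0.000, V3=0.000, V4=0.000, V5=0.000, V6=-12.41, V7=-6.882, V8=-7.380
aux → i_L1=0.2960, i_L2=-0.4853, i_L3=-0.4742, i_L4=0.01428, i_V1=-0.1901, i_V2=-0.4837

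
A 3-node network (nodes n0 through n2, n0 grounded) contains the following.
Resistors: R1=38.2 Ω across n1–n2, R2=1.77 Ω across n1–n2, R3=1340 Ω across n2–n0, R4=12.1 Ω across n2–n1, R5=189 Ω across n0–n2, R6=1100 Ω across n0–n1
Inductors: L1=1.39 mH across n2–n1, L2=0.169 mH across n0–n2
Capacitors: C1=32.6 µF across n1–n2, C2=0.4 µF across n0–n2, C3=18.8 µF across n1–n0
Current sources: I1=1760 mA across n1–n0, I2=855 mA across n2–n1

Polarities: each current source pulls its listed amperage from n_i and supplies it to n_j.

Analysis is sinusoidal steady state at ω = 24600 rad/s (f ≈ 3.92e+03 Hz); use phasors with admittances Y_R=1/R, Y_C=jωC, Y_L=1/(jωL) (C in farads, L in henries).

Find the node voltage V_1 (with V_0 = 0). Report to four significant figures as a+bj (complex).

-3.434+8.676j V

Apply KCL at each of the 2 non-ground nodes and solve the resulting linear system.
Node n1: branches {R1, L1, C1, R2, I1, R4, C3, R6, I2} → V_1 = -3.434+8.676j
Node n2: branches {R1, L1, C1, R2, R3, L2, C2, R4, R5, I2} → V_2 = -6.590+9.949j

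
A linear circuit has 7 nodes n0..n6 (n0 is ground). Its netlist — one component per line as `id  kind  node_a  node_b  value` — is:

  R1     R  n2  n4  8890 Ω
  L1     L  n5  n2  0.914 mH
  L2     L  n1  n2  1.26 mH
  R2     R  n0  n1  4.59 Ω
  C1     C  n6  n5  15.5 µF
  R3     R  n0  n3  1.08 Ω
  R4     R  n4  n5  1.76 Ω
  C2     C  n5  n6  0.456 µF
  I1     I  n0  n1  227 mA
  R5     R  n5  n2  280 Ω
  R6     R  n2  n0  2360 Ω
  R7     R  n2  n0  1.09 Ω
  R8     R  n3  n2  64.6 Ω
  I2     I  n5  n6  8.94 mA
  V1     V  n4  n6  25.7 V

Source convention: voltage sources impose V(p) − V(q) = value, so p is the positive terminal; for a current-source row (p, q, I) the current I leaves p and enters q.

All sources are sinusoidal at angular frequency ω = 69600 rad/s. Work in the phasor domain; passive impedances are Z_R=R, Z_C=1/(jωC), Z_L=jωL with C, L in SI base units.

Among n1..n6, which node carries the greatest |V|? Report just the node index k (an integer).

MNA unknowns: 6 node voltages V₁..V_6 plus 1 source current (V1)
R1: Y=0.0001125+0.000j on G[2,4]
L1: Y=0.000-0.01572j on G[5,2]
L2: Y=0.000-0.01140j on G[1,2]
R2: Y=0.2179+0.000j on G[0,1]
C1: Y=0.000+1.079j on G[6,5]
R3: Y=0.9259+0.000j on G[0,3]
R4: Y=0.5682+0.000j on G[4,5]
C2: Y=0.000+0.03174j on G[5,6]
I1: z[0]−=0.227, z[1]+=0.227
R5: Y=0.003571+0.000j on G[5,2]
R6: Y=0.0004237+0.000j on G[2,0]
R7: Y=0.9174+0.000j on G[2,0]
R8: Y=0.01548+0.000j on G[3,2]
I2: z[5]−=0.00894, z[6]+=0.00894
V1: row V4−V6=25.7, i_V1 at 4,6
solve → V1=1.038+0.05431j, V2=0.0008187-0.01268j, V3=1.346e-05-0.0002085j, V4=20.41+10.25j, V5=0.03909-0.1674j, V6=-5.291+10.25j
aux → i_V1=-11.58-5.919j

4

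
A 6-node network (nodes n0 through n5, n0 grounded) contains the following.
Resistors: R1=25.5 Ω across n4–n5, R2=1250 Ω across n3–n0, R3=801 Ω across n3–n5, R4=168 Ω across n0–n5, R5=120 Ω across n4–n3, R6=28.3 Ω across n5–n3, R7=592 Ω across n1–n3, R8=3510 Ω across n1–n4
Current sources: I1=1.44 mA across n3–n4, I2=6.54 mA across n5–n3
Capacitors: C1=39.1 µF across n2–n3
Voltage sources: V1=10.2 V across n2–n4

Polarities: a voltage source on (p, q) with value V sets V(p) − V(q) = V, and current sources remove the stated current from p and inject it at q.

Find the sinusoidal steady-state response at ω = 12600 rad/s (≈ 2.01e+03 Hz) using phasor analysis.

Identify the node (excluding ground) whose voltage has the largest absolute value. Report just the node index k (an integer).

Apply KCL at each of the 5 non-ground nodes and solve the resulting linear system.
Node n1: branches {R7, R8} → V_1 = 3.202+0.1746j
Node n2: branches {C1, V1} → V_2 = 4.702-0.3111j
Node n3: branches {R2, R3, R5, I1, R6, R7, I2, C1} → V_3 = 4.670+0.2565j
Node n4: branches {R1, R5, I1, R8, V1} → V_4 = -5.498-0.3111j
Node n5: branches {R1, R3, R4, R6, I2} → V_5 = -0.6276-0.03447j
Source currents: i(V1)=-0.2797-0.01572j

4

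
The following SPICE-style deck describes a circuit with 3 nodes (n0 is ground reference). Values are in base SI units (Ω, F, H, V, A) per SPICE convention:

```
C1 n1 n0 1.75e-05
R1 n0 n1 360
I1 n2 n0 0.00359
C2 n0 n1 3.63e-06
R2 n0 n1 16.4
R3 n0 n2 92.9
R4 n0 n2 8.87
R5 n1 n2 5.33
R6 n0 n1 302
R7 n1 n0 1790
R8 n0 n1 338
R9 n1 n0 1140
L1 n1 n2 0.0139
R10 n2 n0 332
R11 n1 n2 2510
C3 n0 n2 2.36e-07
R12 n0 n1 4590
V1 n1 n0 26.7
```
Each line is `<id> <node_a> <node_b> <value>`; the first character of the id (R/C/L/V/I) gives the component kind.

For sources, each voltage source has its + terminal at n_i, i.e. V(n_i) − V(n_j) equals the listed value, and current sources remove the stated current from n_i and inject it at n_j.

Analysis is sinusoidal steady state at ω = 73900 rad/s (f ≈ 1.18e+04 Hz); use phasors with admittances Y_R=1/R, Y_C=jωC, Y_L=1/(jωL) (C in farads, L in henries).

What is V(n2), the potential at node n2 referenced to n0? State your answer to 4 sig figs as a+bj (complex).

15.90-0.9151j V

Apply KCL at each of the 2 non-ground nodes and solve the resulting linear system.
Node n1: branches {C1, R1, C2, R2, R5, R6, R7, R8, R9, L1, R11, R12, V1} → V_1 = 26.70+0.000j
Node n2: branches {I1, R3, R4, R5, L1, R10, R11, C3} → V_2 = 15.90-0.9151j
Source currents: i(V1)=-3.945-41.85j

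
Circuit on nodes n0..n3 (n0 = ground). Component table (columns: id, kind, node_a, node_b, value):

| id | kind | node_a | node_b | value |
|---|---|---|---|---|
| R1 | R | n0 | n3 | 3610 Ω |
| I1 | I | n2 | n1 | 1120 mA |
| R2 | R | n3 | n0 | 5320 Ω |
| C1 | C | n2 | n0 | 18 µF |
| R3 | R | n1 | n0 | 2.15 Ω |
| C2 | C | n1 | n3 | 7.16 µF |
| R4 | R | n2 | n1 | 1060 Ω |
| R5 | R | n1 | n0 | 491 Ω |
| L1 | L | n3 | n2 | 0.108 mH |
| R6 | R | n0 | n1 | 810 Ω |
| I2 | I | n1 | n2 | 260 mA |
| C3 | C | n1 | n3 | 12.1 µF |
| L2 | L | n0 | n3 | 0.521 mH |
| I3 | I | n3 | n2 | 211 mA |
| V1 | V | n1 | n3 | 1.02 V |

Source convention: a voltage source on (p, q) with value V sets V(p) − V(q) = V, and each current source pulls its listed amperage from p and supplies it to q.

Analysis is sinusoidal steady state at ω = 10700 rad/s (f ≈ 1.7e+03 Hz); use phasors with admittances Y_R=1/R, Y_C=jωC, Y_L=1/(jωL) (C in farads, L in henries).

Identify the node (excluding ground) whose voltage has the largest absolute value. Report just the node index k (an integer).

Apply KCL at each of the 3 non-ground nodes and solve the resulting linear system.
Node n1: branches {I1, R3, C2, R4, R5, R6, I2, C3, V1} → V_1 = -0.3649+0.2024j
Node n2: branches {I1, C1, R4, L1, I2, I3} → V_2 = -1.783-0.7023j
Node n3: branches {R1, R2, C2, L1, C3, L2, I3, V1} → V_3 = -1.385+0.2024j
Source currents: i(V1)=1.030-0.3059j

2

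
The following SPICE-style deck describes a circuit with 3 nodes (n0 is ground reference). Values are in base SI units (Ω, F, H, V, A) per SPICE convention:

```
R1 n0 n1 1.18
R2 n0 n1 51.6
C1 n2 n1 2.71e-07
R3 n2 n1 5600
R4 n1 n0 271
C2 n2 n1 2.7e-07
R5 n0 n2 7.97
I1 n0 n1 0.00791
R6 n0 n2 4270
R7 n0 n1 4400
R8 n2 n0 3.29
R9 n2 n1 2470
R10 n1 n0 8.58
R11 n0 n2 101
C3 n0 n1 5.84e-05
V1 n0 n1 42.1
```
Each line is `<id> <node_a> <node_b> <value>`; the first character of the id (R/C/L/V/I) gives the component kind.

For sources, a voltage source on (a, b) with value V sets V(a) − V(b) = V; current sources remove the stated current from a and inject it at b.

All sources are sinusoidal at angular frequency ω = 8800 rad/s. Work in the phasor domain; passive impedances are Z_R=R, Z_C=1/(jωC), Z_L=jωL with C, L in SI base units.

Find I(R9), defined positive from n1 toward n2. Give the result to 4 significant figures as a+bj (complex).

Apply KCL at each of the 2 non-ground nodes and solve the resulting linear system.
Node n1: branches {R1, R2, C1, R3, R4, C2, I1, R7, R9, R10, C3, V1} → V_1 = -42.10+0.000j
Node n2: branches {C1, R3, C2, R5, R6, R8, R9, R11} → V_2 = -0.06072-0.4547j
Source currents: i(V1)=-41.60-21.84j

-0.01702+0.0001841j A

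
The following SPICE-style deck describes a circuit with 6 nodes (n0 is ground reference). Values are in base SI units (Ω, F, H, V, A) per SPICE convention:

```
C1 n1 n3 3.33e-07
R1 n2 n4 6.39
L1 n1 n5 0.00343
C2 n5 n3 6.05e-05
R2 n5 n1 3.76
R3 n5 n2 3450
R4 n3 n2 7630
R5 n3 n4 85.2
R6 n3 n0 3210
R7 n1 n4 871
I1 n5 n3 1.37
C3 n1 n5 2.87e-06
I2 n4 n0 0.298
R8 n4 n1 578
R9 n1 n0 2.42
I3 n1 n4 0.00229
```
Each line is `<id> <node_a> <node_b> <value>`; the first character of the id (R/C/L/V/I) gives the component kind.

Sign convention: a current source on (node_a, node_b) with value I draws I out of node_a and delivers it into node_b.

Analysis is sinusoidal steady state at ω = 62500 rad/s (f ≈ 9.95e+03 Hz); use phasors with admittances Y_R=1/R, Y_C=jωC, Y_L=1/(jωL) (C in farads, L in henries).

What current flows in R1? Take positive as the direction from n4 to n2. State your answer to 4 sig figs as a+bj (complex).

Element admittances at ω=62500 rad/s:
  Y(C1) = 0.000+0.02081j S between n1,n3
  Y(R1) = 0.1565+0.000j S between n2,n4
  Y(L1) = 0.000-0.004665j S between n1,n5
  Y(C2) = 0.000+3.781j S between n5,n3
  Y(R2) = 0.2660+0.000j S between n5,n1
  Y(R3) = 0.0002899+0.000j S between n5,n2
  Y(R4) = 0.0001311+0.000j S between n3,n2
  Y(R5) = 0.01174+0.000j S between n3,n4
  Y(R6) = 0.0003115+0.000j S between n3,n0
  Y(R7) = 0.001148+0.000j S between n1,n4
  I1: injects 1.37 A into n3 (from n5)
  Y(C3) = 0.000+0.1794j S between n1,n5
  I2: injects 0.298 A into n0 (from n4)
  Y(R8) = 0.001730+0.000j S between n4,n1
  Y(R9) = 0.4132+0.000j S between n1,n0
  I3: injects 0.00229 A into n4 (from n1)
Assemble and solve the 5×5 MNA system:
  V(n1)=-0.7202-0.0001011j  V(n2)=-20.81+0.1149j  V(n3)=-1.312+0.1342j  V(n4)=-20.87+0.1143j  V(n5)=-1.316+0.4359j

-0.008208-9.559e-05j A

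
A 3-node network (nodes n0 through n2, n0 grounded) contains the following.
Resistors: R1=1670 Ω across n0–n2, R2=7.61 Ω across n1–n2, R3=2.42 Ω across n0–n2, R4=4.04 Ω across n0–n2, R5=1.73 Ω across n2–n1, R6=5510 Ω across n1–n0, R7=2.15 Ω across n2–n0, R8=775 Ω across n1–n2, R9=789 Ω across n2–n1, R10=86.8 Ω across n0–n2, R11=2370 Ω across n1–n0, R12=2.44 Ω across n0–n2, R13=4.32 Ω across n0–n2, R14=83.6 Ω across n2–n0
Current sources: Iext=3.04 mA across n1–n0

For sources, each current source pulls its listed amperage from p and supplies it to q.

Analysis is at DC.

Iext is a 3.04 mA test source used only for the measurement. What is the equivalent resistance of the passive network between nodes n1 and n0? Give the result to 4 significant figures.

MNA unknowns: 2 node voltages V₁..V_2
R1: Y=0.0005988 on G[0,2]
R2: Y=0.1314 on G[1,2]
R3: Y=0.4132 on G[0,2]
R4: Y=0.2475 on G[0,2]
R5: Y=0.5780 on G[2,1]
R6: Y=0.0001815 on G[1,0]
R7: Y=0.4651 on G[2,0]
R8: Y=0.001290 on G[1,2]
R9: Y=0.001267 on G[2,1]
R10: Y=0.01152 on G[0,2]
R11: Y=0.0004219 on G[1,0]
R12: Y=0.4098 on G[0,2]
R13: Y=0.2315 on G[0,2]
R14: Y=0.01196 on G[2,0]
Iext: z[1]−=0.00304, z[0]+=0.00304
solve → V1=-0.005960, V2=-0.001695

R_eq = 1.960 Ω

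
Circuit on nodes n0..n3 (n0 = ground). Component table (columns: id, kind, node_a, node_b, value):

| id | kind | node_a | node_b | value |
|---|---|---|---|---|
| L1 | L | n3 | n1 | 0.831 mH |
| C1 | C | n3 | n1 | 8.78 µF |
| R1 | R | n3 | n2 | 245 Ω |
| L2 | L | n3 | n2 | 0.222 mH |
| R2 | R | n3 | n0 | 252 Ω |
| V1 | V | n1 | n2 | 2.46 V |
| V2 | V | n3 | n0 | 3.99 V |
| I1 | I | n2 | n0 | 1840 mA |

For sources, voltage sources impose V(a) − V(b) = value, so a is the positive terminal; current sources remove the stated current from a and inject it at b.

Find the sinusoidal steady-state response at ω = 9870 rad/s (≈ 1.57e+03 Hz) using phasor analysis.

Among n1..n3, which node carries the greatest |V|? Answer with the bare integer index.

MNA unknowns: 3 node voltages V₁..V_3 plus 2 source currents (V1, V2)
L1: Y=0.000-0.1219j on G[3,1]
C1: Y=0.000+0.08666j on G[3,1]
R1: Y=0.004082+0.000j on G[3,2]
L2: Y=0.000-0.4564j on G[3,2]
R2: Y=0.003968+0.000j on G[3,0]
V1: row V1−V2=2.46, i_V1 at 1,2
V2: row V3−V0=3.99, i_V2 at 3,0
I1: z[2]−=1.84, z[0]+=1.84
solve → V1=6.243-3.741j, V2=3.783-3.741j, V3=3.990+0.000j
aux → i_V1=0.1319+0.07943j, i_V2=-1.856+0.000j

1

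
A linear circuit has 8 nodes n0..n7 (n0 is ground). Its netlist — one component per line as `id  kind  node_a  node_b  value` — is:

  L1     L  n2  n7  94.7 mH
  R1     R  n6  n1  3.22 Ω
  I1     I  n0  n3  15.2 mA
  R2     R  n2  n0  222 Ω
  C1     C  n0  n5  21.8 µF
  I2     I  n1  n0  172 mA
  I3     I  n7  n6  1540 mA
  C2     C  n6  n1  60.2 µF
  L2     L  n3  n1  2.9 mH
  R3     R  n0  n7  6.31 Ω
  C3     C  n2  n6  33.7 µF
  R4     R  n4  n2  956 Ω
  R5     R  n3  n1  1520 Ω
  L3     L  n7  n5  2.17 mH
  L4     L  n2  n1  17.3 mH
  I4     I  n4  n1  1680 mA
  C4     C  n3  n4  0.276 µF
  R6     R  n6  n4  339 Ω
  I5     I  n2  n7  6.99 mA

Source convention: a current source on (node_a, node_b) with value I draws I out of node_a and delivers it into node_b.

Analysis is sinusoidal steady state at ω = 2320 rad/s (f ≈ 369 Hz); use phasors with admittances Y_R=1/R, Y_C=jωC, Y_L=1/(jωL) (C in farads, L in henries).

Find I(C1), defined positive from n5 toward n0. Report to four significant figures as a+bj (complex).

Apply KCL at each of the 7 non-ground nodes and solve the resulting linear system.
Node n1: branches {R1, I2, C2, L2, R5, L4, I4} → V_1 = 155.9+116.4j
Node n2: branches {L1, R2, C3, R4, L4, I5} → V_2 = 147.2+154.8j
Node n3: branches {I1, L2, R5, C4} → V_3 = 157.7+116.1j
Node n4: branches {R4, I4, C4, R6} → V_4 = -258.9+195.4j
Node n5: branches {C1, L3} → V_5 = -8.002-2.477j
Node n6: branches {R1, I3, C2, C3, R6} → V_6 = 149.5+119.4j
Node n7: branches {L1, I3, R3, L3, I5} → V_7 = -5.965-1.846j

0.1253-0.4047j A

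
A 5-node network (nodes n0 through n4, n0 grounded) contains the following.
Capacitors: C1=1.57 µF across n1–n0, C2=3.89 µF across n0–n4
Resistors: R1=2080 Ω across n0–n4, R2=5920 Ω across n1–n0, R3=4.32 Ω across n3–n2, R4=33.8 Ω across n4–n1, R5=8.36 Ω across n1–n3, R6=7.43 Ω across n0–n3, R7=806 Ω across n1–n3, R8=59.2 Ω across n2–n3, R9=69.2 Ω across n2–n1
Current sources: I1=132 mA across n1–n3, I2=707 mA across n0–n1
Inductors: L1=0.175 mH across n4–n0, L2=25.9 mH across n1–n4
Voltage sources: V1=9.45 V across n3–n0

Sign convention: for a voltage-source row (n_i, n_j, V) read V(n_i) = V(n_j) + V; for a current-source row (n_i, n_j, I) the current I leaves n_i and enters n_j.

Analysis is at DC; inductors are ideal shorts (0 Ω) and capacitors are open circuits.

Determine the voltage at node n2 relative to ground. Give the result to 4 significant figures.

Element admittances at DC:
  Y(C1) = 0.000 S between n1,n0
  Y(R1) = 0.0004808 S between n0,n4
  I1: injects 0.132 A into n3 (from n1)
  Y(R2) = 0.0001689 S between n1,n0
  Y(R3) = 0.2315 S between n3,n2
  Y(R4) = 0.02959 S between n4,n1
  Y(R5) = 0.1196 S between n1,n3
  Y(R6) = 0.1346 S between n0,n3
  I2: injects 0.707 A into n1 (from n0)
  Y(R7) = 0.001241 S between n1,n3
  L1: short n4↔n0 (DC inductor)
  Y(C2) = 0.000 S between n0,n4
  Y(R8) = 0.01689 S between n2,n3
  L2: short n1↔n4 (DC inductor)
  Y(R9) = 0.01445 S between n2,n1
  V1: constraint V(n3)−V(n0) = 9.45
Assemble and solve the 7×7 MNA system:
  V(n1)=0.000  V(n2)=8.930  V(n3)=9.450  V(n4)=0.000
  i(L1)=1.846  i(L2)=1.846  i(V1)=-2.411

8.930 V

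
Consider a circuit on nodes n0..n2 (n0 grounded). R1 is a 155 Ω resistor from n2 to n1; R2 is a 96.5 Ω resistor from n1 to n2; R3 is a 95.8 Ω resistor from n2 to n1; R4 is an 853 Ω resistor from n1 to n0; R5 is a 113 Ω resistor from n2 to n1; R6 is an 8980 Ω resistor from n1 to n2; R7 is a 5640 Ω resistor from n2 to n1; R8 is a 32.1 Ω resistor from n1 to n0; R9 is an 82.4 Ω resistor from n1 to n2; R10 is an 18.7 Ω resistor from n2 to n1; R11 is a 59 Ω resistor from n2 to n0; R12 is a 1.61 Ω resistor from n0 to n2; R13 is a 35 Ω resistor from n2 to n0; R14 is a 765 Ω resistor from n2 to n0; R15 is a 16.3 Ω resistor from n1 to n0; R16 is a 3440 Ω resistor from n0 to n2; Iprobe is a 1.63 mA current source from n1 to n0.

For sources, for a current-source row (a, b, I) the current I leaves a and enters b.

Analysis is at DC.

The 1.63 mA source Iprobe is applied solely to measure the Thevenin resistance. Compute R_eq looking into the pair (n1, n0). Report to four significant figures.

R_eq = 5.489 Ω

Element admittances at DC:
  Y(R1) = 0.006452 S between n2,n1
  Y(R2) = 0.01036 S between n1,n2
  Y(R3) = 0.01044 S between n2,n1
  Y(R4) = 0.001172 S between n1,n0
  Y(R5) = 0.008850 S between n2,n1
  Y(R6) = 0.0001114 S between n1,n2
  Y(R7) = 0.0001773 S between n2,n1
  Y(R8) = 0.03115 S between n1,n0
  Y(R9) = 0.01214 S between n1,n2
  Y(R10) = 0.05348 S between n2,n1
  Y(R11) = 0.01695 S between n2,n0
  Y(R12) = 0.6211 S between n0,n2
  Y(R13) = 0.02857 S between n2,n0
  Y(R14) = 0.001307 S between n2,n0
  Y(R15) = 0.06135 S between n1,n0
  Y(R16) = 0.0002907 S between n0,n2
  Iprobe: injects 0.00163 A into n0 (from n1)
Assemble and solve the 2×2 MNA system:
  V(n1)=-0.008948  V(n2)=-0.001185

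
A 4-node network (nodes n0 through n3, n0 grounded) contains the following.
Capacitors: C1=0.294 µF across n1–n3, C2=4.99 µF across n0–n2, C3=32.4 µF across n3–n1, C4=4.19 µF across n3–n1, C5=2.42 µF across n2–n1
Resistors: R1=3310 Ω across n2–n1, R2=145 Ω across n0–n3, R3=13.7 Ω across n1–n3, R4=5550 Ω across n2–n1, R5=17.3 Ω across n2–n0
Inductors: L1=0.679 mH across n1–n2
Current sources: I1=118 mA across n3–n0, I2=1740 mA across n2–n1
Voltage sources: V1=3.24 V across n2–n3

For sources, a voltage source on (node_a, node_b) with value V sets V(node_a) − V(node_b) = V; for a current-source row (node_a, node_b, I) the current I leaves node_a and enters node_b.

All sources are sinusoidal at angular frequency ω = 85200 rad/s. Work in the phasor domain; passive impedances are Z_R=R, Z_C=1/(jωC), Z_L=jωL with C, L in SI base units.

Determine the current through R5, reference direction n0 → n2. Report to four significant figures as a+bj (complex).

0.001934-0.01271j A

Apply KCL at each of the 3 non-ground nodes and solve the resulting linear system.
Node n1: branches {C1, R1, R3, R4, C3, C4, C5, L1, I2} → V_1 = -3.078-0.2986j
Node n2: branches {R1, C2, R4, C5, L1, R5, I2, V1} → V_2 = -0.03346+0.2199j
Node n3: branches {C1, R2, R3, C3, C4, I1, V1} → V_3 = -3.273+0.2199j
Source currents: i(V1)=-1.548-0.5739j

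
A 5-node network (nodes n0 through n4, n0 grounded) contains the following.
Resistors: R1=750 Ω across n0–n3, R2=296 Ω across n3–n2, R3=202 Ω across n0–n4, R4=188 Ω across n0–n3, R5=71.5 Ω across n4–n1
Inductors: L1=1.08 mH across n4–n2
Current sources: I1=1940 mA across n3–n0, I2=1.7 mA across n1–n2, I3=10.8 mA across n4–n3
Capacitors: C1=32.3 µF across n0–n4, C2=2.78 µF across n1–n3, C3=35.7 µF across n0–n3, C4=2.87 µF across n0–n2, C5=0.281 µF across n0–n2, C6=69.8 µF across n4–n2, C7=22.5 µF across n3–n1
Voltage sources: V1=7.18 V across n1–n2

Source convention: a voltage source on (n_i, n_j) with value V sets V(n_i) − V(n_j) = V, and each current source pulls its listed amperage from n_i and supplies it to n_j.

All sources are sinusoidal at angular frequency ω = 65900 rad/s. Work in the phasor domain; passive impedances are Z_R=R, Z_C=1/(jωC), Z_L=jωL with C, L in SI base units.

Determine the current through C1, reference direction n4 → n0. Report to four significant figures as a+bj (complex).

MNA unknowns: 4 node voltages V₁..V_4 plus 1 source current (V1)
R1: Y=0.001333+0.000j on G[0,3]
R2: Y=0.003378+0.000j on G[3,2]
L1: Y=0.000-0.01405j on G[4,2]
I1: z[3]−=1.94, z[0]+=1.94
I2: z[1]−=0.0017, z[2]+=0.0017
R3: Y=0.004950+0.000j on G[0,4]
C1: Y=0.000+2.129j on G[0,4]
C2: Y=0.000+0.1832j on G[1,3]
C3: Y=0.000+2.353j on G[0,3]
C4: Y=0.000+0.1891j on G[0,2]
R4: Y=0.005319+0.000j on G[0,3]
C5: Y=0.000+0.01852j on G[0,2]
C6: Y=0.000+4.600j on G[4,2]
I3: z[4]−=0.0108, z[3]+=0.0108
R5: Y=0.01399+0.000j on G[4,1]
C7: Y=0.000+1.483j on G[3,1]
V1: row V1−V2=7.18, i_V1 at 1,2
solve → V1=4.523+0.3130j, V2=-2.657+0.3130j, V3=1.874+0.6167j, V4=-1.814+0.2008j
aux → i_V1=-0.5963-4.415j

-0.4275-3.862j A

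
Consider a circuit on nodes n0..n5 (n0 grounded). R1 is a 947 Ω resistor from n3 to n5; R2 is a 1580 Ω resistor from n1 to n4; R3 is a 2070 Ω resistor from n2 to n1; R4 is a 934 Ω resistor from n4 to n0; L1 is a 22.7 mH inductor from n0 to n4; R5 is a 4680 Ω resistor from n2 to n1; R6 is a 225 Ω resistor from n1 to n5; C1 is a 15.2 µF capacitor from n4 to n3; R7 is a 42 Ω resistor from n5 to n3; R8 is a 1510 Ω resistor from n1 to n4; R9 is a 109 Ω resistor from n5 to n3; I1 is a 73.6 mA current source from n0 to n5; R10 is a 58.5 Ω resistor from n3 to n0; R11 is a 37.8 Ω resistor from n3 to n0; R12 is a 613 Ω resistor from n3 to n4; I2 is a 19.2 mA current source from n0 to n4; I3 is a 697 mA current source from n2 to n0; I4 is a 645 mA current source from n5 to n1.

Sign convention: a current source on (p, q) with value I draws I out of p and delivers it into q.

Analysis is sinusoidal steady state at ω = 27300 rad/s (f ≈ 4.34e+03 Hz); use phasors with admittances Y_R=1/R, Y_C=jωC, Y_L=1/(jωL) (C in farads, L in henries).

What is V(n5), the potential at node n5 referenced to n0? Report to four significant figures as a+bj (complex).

-30.98-0.4909j V

Apply KCL at each of the 5 non-ground nodes and solve the resulting linear system.
Node n1: branches {R2, R3, R5, R6, R8, I4} → V_1 = -36.11-0.4938j
Node n2: branches {R3, R5, I3} → V_2 = -1036-0.4938j
Node n3: branches {R1, C1, R7, R9, R10, R11, R12} → V_3 = -13.52-0.4906j
Node n4: branches {R2, R4, L1, C1, R8, R12, I2} → V_4 = -13.57-0.5037j
Node n5: branches {R1, R6, R7, R9, I1, I4} → V_5 = -30.98-0.4909j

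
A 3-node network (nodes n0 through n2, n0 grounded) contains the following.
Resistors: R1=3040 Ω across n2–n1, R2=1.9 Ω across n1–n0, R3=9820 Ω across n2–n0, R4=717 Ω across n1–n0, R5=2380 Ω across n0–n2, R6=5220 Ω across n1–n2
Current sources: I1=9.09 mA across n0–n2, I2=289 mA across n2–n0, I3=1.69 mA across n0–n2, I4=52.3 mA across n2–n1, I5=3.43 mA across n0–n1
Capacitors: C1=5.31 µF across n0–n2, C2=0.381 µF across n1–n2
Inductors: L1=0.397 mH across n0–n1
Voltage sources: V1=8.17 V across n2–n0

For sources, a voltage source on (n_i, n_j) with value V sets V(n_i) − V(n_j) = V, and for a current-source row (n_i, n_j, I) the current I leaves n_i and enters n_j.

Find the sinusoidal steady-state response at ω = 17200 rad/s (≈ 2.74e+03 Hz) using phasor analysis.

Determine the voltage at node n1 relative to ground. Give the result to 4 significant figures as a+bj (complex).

0.08103+0.1228j V

Apply KCL at each of the 2 non-ground nodes and solve the resulting linear system.
Node n1: branches {R1, R2, R4, R6, C2, I4, L1, I5} → V_1 = 0.08103+0.1228j
Node n2: branches {R1, I1, R3, R5, C1, I2, I3, R6, C2, I4, V1} → V_2 = 8.170+0.000j
Source currents: i(V1)=-0.3398-0.7991j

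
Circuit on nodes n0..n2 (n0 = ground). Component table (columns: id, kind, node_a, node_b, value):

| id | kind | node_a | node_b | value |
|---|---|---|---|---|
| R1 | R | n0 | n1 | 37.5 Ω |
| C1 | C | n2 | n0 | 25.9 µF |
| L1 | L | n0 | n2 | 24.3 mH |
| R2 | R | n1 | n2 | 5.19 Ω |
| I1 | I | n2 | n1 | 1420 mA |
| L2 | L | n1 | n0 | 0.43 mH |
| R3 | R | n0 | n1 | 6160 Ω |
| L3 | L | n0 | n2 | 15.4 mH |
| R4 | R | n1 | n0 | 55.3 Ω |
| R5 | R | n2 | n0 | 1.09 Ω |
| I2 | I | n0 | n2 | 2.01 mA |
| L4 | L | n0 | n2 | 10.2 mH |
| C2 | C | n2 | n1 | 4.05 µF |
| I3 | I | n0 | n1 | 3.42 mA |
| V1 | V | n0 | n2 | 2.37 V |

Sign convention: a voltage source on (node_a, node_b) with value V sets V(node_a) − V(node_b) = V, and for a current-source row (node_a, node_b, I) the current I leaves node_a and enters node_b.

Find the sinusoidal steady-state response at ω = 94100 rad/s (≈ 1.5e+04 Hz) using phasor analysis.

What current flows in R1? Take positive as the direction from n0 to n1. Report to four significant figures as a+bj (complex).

0.01340+0.08127j A

Apply KCL at each of the 2 non-ground nodes and solve the resulting linear system.
Node n1: branches {R1, R2, I1, L2, R3, R4, C2, I3} → V_1 = -0.5026-3.048j
Node n2: branches {C1, L1, R2, I1, L3, R5, I2, L4, C2, V1} → V_2 = -2.370+0.000j
Source currents: i(V1)=-2.278-5.895j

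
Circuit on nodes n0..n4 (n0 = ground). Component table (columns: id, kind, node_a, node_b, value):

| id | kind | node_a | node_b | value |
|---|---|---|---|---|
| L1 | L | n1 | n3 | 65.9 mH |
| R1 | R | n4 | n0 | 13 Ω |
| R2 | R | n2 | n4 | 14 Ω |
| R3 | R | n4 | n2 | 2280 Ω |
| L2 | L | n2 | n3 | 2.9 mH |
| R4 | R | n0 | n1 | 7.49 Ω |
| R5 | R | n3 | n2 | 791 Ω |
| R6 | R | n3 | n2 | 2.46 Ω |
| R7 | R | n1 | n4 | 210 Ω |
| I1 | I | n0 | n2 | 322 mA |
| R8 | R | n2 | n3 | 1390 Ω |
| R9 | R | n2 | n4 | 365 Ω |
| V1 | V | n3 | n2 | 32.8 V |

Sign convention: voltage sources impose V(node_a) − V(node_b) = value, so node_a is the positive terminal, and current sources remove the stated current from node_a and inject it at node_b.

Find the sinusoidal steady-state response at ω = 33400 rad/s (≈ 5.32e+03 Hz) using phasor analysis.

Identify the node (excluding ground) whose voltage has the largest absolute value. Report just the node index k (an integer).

Element admittances at ω=33400 rad/s:
  Y(L1) = 0.000-0.0004543j S between n1,n3
  Y(R1) = 0.07692+0.000j S between n4,n0
  Y(R2) = 0.07143+0.000j S between n2,n4
  Y(R3) = 0.0004386+0.000j S between n4,n2
  Y(L2) = 0.000-0.01032j S between n2,n3
  Y(R4) = 0.1335+0.000j S between n0,n1
  Y(R5) = 0.001264+0.000j S between n3,n2
  Y(R6) = 0.4065+0.000j S between n3,n2
  Y(R7) = 0.004762+0.000j S between n1,n4
  I1: injects 0.322 A into n2 (from n0)
  Y(R8) = 0.0007194+0.000j S between n2,n3
  Y(R9) = 0.002740+0.000j S between n2,n4
  V1: constraint V(n3)−V(n2) = 32.8
Assemble and solve the 5×5 MNA system:
  V(n1)=0.1379-0.1269j  V(n2)=8.259+0.4694j  V(n3)=41.06+0.4694j  V(n4)=3.947+0.2202j
  i(V1)=-13.40+0.3572j

3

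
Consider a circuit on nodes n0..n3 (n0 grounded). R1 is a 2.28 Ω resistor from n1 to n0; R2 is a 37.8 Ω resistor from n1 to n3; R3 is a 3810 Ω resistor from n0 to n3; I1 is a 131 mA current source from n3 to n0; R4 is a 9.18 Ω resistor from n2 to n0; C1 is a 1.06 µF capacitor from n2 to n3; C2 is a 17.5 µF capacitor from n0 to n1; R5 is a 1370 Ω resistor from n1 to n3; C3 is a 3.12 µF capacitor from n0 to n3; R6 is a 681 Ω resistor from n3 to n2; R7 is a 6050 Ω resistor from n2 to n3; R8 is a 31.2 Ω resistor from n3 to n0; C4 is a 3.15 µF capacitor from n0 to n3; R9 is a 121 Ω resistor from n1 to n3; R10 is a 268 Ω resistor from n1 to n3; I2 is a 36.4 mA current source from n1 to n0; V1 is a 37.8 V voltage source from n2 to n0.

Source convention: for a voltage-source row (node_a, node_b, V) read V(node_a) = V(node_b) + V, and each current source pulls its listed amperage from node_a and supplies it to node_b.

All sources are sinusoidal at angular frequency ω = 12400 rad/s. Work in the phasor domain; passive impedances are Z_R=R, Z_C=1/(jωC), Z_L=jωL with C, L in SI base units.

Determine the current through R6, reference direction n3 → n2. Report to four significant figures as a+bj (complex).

MNA unknowns: 3 node voltages V₁..V_3 plus 1 source current (V1)
R1: Y=0.4386+0.000j on G[1,0]
R2: Y=0.02646+0.000j on G[1,3]
R3: Y=0.0002625+0.000j on G[0,3]
I1: z[3]−=0.131, z[0]+=0.131
R4: Y=0.1089+0.000j on G[2,0]
C1: Y=0.000+0.01314j on G[2,3]
C2: Y=0.000+0.2170j on G[0,1]
R5: Y=0.0007299+0.000j on G[1,3]
C3: Y=0.000+0.03869j on G[0,3]
R6: Y=0.001468+0.000j on G[3,2]
R7: Y=0.0001653+0.000j on G[2,3]
R8: Y=0.03205+0.000j on G[3,0]
C4: Y=0.000+0.03906j on G[0,3]
R9: Y=0.008264+0.000j on G[1,3]
R10: Y=0.003731+0.000j on G[1,3]
I2: z[1]−=0.0364, z[0]+=0.0364
V1: row V2−V0=37.8, i_V1 at 2,0
solve → V1=0.2389+0.1458j, V2=37.80+0.000j, V3=3.035+3.100j
aux → i_V1=-4.215-0.4519j

-0.05105+0.004553j A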